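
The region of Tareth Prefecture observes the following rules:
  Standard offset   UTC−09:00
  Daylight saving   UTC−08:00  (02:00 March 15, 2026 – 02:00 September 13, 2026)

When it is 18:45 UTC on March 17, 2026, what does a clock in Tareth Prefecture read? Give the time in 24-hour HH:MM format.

At the standard offset (UTC−09:00), 18:45 UTC − 9h = 09:45 Tareth Prefecture standard time.
The standard-time date in Tareth Prefecture, March 17, 2026, falls between 15 March and 13 September, so daylight saving is in effect and Tareth Prefecture is at UTC−08:00.
18:45 UTC − 8h = 10:45 local.

10:45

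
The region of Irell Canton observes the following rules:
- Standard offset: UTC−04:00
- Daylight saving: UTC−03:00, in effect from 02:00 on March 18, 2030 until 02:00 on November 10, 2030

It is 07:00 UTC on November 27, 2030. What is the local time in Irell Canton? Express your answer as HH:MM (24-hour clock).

At the standard offset (UTC−04:00), 07:00 UTC − 4h = 03:00 Irell Canton standard time.
The standard-time date in Irell Canton, November 27, 2030, is outside the daylight-saving period (18 March – 10 November), so Irell Canton is on standard time, UTC−04:00.
07:00 UTC − 4h = 03:00 local.

03:00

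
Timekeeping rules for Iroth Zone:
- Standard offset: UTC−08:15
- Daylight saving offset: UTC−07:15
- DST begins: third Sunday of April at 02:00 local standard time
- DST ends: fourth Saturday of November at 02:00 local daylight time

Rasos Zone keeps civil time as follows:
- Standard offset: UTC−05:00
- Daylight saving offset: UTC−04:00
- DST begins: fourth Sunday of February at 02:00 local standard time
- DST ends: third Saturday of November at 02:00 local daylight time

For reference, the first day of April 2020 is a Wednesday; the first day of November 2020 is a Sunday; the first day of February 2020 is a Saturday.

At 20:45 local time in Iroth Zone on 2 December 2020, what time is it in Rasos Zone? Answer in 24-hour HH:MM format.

00:00

1 April 2020 is a Wednesday, so the first Sunday is April 5 and the third is April 19.
1 November 2020 is a Sunday, so the first Saturday is November 7 and the fourth is November 28.
2 December 2020 is outside the daylight-saving period (19 April – 28 November), so Iroth Zone is on standard time, UTC−08:15.
20:45 Iroth Zone + 8h15m = 05:00 UTC (rolling into the next day, 3 December 2020).
1 February 2020 is a Saturday, so the first Sunday is February 2 and the fourth is February 23.
1 November 2020 is a Sunday, so the first Saturday is November 7 and the third is November 21.
At the standard offset (UTC−05:00), 05:00 UTC − 5h = 00:00 Rasos Zone standard time.
The standard-time date in Rasos Zone, 3 December 2020, is outside the daylight-saving period (23 February – 21 November), so Rasos Zone is on standard time, UTC−05:00.
05:00 UTC − 5h = 00:00 Rasos Zone.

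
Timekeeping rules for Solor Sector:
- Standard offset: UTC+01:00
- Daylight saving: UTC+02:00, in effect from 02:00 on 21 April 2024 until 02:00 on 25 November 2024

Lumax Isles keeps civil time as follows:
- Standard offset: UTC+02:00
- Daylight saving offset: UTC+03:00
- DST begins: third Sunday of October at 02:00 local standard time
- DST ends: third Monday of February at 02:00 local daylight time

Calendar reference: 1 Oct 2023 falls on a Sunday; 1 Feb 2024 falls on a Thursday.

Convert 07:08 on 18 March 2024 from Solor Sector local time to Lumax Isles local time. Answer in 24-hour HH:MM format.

08:08

18 March 2024 is outside the daylight-saving period (21 April – 25 November), so Solor Sector is on standard time, UTC+01:00.
07:08 Solor Sector − 1h = 06:08 UTC.
1 October 2023 is a Sunday, so the first Sunday is October 1 and the third is October 15.
1 February 2024 is a Thursday, so the first Monday is February 5 and the third is February 19.
At the standard offset (UTC+02:00), 06:08 UTC + 2h = 08:08 Lumax Isles standard time.
Daylight saving runs 15 October 2023 – 19 February 2024; the standard-time date in Lumax Isles, 18 March 2024, is outside that window, so Lumax Isles is on standard time at UTC+02:00.
06:08 UTC + 2h = 08:08 Lumax Isles.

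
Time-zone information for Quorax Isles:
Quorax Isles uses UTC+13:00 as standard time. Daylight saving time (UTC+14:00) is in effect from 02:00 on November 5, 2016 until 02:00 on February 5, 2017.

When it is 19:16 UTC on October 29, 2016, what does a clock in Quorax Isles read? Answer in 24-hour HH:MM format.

At the standard offset (UTC+13:00), 19:16 UTC + 13h = 08:16 Quorax Isles standard time (rolling into the next day, 30 October 2016).
Daylight saving runs 5 November 2016 – 5 February 2017; the standard-time date in Quorax Isles, October 30, 2016, is outside that window, so Quorax Isles is on standard time at UTC+13:00.
19:16 UTC + 13h = 08:16 local (rolling into the next day, 30 October 2016).

08:16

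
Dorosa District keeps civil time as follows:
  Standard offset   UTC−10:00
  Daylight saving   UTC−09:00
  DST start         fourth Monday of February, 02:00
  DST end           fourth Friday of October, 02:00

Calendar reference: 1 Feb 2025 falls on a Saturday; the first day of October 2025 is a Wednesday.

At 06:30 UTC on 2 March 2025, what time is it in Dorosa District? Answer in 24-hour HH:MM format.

1 February 2025 is a Saturday, so the first Monday is February 3 and the fourth is February 24.
1 October 2025 is a Wednesday, so the first Friday is October 3 and the fourth is October 24.
At the standard offset (UTC−10:00), 06:30 UTC − 10h = 20:30 Dorosa District standard time (rolling into the previous day, 1 March 2025).
The standard-time date in Dorosa District, 1 March 2025, falls between 24 February and 24 October, so daylight saving is in effect and Dorosa District is at UTC−09:00.
06:30 UTC − 9h = 21:30 local (rolling into the previous day, 1 March 2025).

21:30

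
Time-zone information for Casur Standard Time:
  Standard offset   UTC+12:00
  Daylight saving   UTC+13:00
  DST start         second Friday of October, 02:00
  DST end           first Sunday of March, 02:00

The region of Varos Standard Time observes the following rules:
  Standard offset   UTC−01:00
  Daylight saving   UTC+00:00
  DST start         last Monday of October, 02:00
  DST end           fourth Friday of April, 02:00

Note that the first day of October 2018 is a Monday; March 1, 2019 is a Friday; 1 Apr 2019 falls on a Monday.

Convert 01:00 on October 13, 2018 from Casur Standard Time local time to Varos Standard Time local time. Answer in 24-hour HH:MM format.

1 October 2018 is a Monday, so the first Friday is October 5 and the second is October 12.
1 March 2019 is a Friday, so the first Sunday is March 3.
Daylight saving runs 12 October 2018 – 3 March 2019; October 13, 2018 is inside that window, so Casur Standard Time is at UTC+13:00.
01:00 Casur Standard Time − 13h = 12:00 UTC (rolling into the previous day, 12 October 2018).
1 October 2018 is a Monday, so Mondays fall on 1, 8, 15, 22, 29; the last is October 29.
1 April 2019 is a Monday, so the first Friday is April 5 and the fourth is April 26.
At the standard offset (UTC−01:00), 12:00 UTC − 1h = 11:00 Varos Standard Time standard time.
Daylight saving runs 29 October 2018 – 26 April 2019; the standard-time date in Varos Standard Time, October 12, 2018, is outside that window, so Varos Standard Time is on standard time at UTC−01:00.
12:00 UTC − 1h = 11:00 Varos Standard Time.

11:00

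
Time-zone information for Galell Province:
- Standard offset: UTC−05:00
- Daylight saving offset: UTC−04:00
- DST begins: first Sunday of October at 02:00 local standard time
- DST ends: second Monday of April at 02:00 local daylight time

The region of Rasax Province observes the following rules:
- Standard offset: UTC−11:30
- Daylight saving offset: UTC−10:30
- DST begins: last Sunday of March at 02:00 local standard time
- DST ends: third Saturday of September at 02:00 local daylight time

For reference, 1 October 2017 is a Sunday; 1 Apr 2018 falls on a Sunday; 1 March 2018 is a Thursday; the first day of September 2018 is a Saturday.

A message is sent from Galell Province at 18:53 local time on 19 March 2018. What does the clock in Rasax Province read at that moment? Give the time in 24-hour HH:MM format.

11:23

1 October 2017 is a Sunday, so the first Sunday is October 1.
1 April 2018 is a Sunday, so the first Monday is April 2 and the second is April 9.
19 March 2018 lies within the daylight-saving period (1 October 2017 – 9 April 2018), so Galell Province is on daylight time, UTC−04:00.
18:53 Galell Province + 4h = 22:53 UTC.
1 March 2018 is a Thursday, so Sundays fall on 4, 11, 18, 25; the last is March 25.
1 September 2018 is a Saturday, so the first Saturday is September 1 and the third is September 15.
At the standard offset (UTC−11:30), 22:53 UTC − 11h30m = 11:23 Rasax Province standard time.
Daylight saving runs 25 March – 15 September; the standard-time date in Rasax Province, 19 March 2018, is outside that window, so Rasax Province is on standard time at UTC−11:30.
22:53 UTC − 11h30m = 11:23 Rasax Province.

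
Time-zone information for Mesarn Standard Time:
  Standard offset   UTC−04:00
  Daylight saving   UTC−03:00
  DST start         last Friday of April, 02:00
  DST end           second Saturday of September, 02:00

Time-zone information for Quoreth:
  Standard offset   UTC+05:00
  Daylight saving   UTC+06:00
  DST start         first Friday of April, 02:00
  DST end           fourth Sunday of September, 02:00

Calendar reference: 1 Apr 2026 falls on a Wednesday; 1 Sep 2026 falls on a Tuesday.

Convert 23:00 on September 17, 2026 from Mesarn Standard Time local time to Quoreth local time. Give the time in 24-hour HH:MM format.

09:00

1 April 2026 is a Wednesday, so Fridays fall on 3, 10, 17, 24; the last is April 24.
1 September 2026 is a Tuesday, so the first Saturday is September 5 and the second is September 12.
Daylight saving runs 24 April – 12 September; September 17, 2026 is outside that window, so Mesarn Standard Time is on standard time at UTC−04:00.
23:00 Mesarn Standard Time + 4h = 03:00 UTC (rolling into the next day, 18 September 2026).
1 April 2026 is a Wednesday, so the first Friday is April 3.
1 September 2026 is a Tuesday, so the first Sunday is September 6 and the fourth is September 27.
At the standard offset (UTC+05:00), 03:00 UTC + 5h = 08:00 Quoreth standard time.
The standard-time date in Quoreth, September 18, 2026, lies within the daylight-saving period (3 April – 27 September), so Quoreth is on daylight time, UTC+06:00.
03:00 UTC + 6h = 09:00 Quoreth.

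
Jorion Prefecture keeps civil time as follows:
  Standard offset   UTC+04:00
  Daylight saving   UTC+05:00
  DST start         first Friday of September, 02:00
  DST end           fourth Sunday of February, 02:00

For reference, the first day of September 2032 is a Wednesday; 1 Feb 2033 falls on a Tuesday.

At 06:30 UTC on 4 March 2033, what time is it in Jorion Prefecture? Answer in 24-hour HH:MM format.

1 September 2032 is a Wednesday, so the first Friday is September 3.
1 February 2033 is a Tuesday, so the first Sunday is February 6 and the fourth is February 27.
At the standard offset (UTC+04:00), 06:30 UTC + 4h = 10:30 Jorion Prefecture standard time.
Daylight saving runs 3 September 2032 – 27 February 2033; the standard-time date in Jorion Prefecture, 4 March 2033, is outside that window, so Jorion Prefecture is on standard time at UTC+04:00.
06:30 UTC + 4h = 10:30 local.

10:30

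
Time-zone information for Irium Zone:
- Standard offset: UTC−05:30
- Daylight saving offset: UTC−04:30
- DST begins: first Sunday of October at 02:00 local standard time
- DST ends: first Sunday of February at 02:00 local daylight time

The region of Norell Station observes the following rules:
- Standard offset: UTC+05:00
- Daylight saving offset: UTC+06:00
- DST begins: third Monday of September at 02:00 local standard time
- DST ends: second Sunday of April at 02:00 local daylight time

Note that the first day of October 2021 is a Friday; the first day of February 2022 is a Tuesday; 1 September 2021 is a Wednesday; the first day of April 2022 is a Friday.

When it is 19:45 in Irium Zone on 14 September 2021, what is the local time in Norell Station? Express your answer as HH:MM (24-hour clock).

1 October 2021 is a Friday, so the first Sunday is October 3.
1 February 2022 is a Tuesday, so the first Sunday is February 6.
14 September 2021 is outside the daylight-saving period (3 October 2021 – 6 February 2022), so Irium Zone is on standard time, UTC−05:30.
19:45 Irium Zone + 5h30m = 01:15 UTC (rolling into the next day, 15 September 2021).
1 September 2021 is a Wednesday, so the first Monday is September 6 and the third is September 20.
1 April 2022 is a Friday, so the first Sunday is April 3 and the second is April 10.
At the standard offset (UTC+05:00), 01:15 UTC + 5h = 06:15 Norell Station standard time.
The standard-time date in Norell Station, 15 September 2021, does not fall between 20 September 2021 and 10 April 2022, so daylight saving is not in effect and Norell Station is at UTC+05:00.
01:15 UTC + 5h = 06:15 Norell Station.

06:15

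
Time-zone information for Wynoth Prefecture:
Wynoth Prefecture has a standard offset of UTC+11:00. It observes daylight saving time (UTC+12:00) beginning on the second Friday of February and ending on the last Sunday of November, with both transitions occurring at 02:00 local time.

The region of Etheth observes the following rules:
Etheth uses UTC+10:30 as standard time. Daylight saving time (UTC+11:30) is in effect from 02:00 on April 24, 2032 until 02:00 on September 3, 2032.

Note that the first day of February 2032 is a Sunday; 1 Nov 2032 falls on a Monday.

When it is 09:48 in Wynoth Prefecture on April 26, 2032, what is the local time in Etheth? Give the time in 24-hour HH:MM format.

09:18

1 February 2032 is a Sunday, so the first Friday is February 6 and the second is February 13.
1 November 2032 is a Monday, so Sundays fall on 7, 14, 21, 28; the last is November 28.
April 26, 2032 lies within the daylight-saving period (13 February – 28 November), so Wynoth Prefecture is on daylight time, UTC+12:00.
09:48 Wynoth Prefecture − 12h = 21:48 UTC (rolling into the previous day, 25 April 2032).
At the standard offset (UTC+10:30), 21:48 UTC + 10h30m = 08:18 Etheth standard time (rolling into the next day, 26 April 2032).
The standard-time date in Etheth, April 26, 2032, falls between 24 April and 3 September, so daylight saving is in effect and Etheth is at UTC+11:30.
21:48 UTC + 11h30m = 09:18 Etheth (rolling into the next day, 26 April 2032).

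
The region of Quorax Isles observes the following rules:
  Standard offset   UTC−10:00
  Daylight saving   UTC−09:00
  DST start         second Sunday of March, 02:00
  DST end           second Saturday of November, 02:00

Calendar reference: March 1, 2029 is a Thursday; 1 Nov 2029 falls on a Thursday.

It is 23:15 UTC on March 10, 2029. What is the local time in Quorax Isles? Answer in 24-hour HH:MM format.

13:15

1 March 2029 is a Thursday, so the first Sunday is March 4 and the second is March 11.
1 November 2029 is a Thursday, so the first Saturday is November 3 and the second is November 10.
At the standard offset (UTC−10:00), 23:15 UTC − 10h = 13:15 Quorax Isles standard time.
Daylight saving runs 11 March – 10 November; the standard-time date in Quorax Isles, March 10, 2029, is outside that window, so Quorax Isles is on standard time at UTC−10:00.
23:15 UTC − 10h = 13:15 local.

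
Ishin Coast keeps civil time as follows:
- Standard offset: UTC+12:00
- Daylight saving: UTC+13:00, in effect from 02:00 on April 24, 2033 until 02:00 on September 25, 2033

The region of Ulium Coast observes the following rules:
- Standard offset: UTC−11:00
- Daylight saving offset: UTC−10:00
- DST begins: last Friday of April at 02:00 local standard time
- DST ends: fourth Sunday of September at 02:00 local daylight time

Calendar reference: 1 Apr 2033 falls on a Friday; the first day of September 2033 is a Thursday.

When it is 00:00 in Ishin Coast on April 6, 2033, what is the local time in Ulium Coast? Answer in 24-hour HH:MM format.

April 6, 2033 does not fall between 24 April and 25 September, so daylight saving is not in effect and Ishin Coast is at UTC+12:00.
00:00 Ishin Coast − 12h = 12:00 UTC (rolling into the previous day, 5 April 2033).
1 April 2033 is a Friday, so Fridays fall on 1, 8, 15, 22, 29; the last is April 29.
1 September 2033 is a Thursday, so the first Sunday is September 4 and the fourth is September 25.
At the standard offset (UTC−11:00), 12:00 UTC − 11h = 01:00 Ulium Coast standard time.
The standard-time date in Ulium Coast, April 5, 2033, is outside the daylight-saving period (29 April – 25 September), so Ulium Coast is on standard time, UTC−11:00.
12:00 UTC − 11h = 01:00 Ulium Coast.

01:00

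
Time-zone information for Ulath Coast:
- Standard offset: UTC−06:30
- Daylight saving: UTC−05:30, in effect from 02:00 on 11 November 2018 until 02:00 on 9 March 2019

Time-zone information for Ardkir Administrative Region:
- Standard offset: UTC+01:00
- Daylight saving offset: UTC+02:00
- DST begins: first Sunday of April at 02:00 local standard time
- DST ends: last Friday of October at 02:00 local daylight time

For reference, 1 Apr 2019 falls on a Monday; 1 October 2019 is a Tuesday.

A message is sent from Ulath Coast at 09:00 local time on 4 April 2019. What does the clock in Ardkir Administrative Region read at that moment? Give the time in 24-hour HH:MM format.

16:30

Daylight saving runs 11 November 2018 – 9 March 2019; 4 April 2019 is outside that window, so Ulath Coast is on standard time at UTC−06:30.
09:00 Ulath Coast + 6h30m = 15:30 UTC.
1 April 2019 is a Monday, so the first Sunday is April 7.
1 October 2019 is a Tuesday, so Fridays fall on 4, 11, 18, 25; the last is October 25.
At the standard offset (UTC+01:00), 15:30 UTC + 1h = 16:30 Ardkir Administrative Region standard time.
The standard-time date in Ardkir Administrative Region, 4 April 2019, is outside the daylight-saving period (7 April – 25 October), so Ardkir Administrative Region is on standard time, UTC+01:00.
15:30 UTC + 1h = 16:30 Ardkir Administrative Region.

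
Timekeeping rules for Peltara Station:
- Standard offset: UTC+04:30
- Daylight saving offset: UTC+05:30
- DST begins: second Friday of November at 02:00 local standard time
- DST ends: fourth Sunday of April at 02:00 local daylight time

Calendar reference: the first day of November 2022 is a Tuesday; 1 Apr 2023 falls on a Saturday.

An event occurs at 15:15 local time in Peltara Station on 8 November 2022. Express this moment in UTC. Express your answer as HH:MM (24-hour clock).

10:45

1 November 2022 is a Tuesday, so the first Friday is November 4 and the second is November 11.
1 April 2023 is a Saturday, so the first Sunday is April 2 and the fourth is April 23.
8 November 2022 is outside the daylight-saving period (11 November 2022 – 23 April 2023), so Peltara Station is on standard time, UTC+04:30.
15:15 local − 4h30m = 10:45 UTC.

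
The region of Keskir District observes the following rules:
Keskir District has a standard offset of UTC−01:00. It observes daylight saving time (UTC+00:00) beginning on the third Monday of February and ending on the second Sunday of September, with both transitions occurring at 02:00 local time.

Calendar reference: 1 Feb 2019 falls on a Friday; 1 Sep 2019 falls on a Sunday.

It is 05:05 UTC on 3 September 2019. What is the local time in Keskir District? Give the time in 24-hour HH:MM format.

05:05

1 February 2019 is a Friday, so the first Monday is February 4 and the third is February 18.
1 September 2019 is a Sunday, so the first Sunday is September 1 and the second is September 8.
At the standard offset (UTC−01:00), 05:05 UTC − 1h = 04:05 Keskir District standard time.
The standard-time date in Keskir District, 3 September 2019, lies within the daylight-saving period (18 February – 8 September), so Keskir District is on daylight time, UTC+00:00.
05:05 UTC + 0h = 05:05 local.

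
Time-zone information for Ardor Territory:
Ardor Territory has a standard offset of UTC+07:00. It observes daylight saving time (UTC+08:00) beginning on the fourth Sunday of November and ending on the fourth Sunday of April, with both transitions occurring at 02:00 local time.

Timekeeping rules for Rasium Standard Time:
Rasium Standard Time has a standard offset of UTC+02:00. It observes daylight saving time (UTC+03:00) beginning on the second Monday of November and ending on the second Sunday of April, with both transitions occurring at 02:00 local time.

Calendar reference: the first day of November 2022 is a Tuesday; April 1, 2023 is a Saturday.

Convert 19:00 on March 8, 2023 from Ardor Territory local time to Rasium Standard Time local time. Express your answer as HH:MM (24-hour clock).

14:00

1 November 2022 is a Tuesday, so the first Sunday is November 6 and the fourth is November 27.
1 April 2023 is a Saturday, so the first Sunday is April 2 and the fourth is April 23.
March 8, 2023 lies within the daylight-saving period (27 November 2022 – 23 April 2023), so Ardor Territory is on daylight time, UTC+08:00.
19:00 Ardor Territory − 8h = 11:00 UTC.
1 November 2022 is a Tuesday, so the first Monday is November 7 and the second is November 14.
1 April 2023 is a Saturday, so the first Sunday is April 2 and the second is April 9.
At the standard offset (UTC+02:00), 11:00 UTC + 2h = 13:00 Rasium Standard Time standard time.
Daylight saving runs 14 November 2022 – 9 April 2023; the standard-time date in Rasium Standard Time, March 8, 2023, is inside that window, so Rasium Standard Time is at UTC+03:00.
11:00 UTC + 3h = 14:00 Rasium Standard Time.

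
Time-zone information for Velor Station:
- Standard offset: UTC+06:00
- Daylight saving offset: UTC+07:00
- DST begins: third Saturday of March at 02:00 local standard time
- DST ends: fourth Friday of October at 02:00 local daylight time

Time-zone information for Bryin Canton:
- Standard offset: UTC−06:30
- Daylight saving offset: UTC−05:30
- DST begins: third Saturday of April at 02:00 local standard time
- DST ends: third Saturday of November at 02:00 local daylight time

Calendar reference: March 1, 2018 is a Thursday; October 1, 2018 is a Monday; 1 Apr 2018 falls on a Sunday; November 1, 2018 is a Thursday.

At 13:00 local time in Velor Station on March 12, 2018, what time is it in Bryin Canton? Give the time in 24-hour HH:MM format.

00:30

1 March 2018 is a Thursday, so the first Saturday is March 3 and the third is March 17.
1 October 2018 is a Monday, so the first Friday is October 5 and the fourth is October 26.
March 12, 2018 is outside the daylight-saving period (17 March – 26 October), so Velor Station is on standard time, UTC+06:00.
13:00 Velor Station − 6h = 07:00 UTC.
1 April 2018 is a Sunday, so the first Saturday is April 7 and the third is April 21.
1 November 2018 is a Thursday, so the first Saturday is November 3 and the third is November 17.
At the standard offset (UTC−06:30), 07:00 UTC − 6h30m = 00:30 Bryin Canton standard time.
The standard-time date in Bryin Canton, March 12, 2018, is outside the daylight-saving period (21 April – 17 November), so Bryin Canton is on standard time, UTC−06:30.
07:00 UTC − 6h30m = 00:30 Bryin Canton.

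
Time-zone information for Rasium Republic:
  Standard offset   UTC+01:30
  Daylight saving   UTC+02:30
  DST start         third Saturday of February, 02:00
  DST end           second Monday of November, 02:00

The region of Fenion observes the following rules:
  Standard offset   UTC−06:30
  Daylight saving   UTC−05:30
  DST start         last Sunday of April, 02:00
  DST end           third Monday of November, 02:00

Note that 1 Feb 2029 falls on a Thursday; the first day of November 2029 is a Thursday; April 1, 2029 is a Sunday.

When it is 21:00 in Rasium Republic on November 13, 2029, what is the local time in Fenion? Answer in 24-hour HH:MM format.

1 February 2029 is a Thursday, so the first Saturday is February 3 and the third is February 17.
1 November 2029 is a Thursday, so the first Monday is November 5 and the second is November 12.
November 13, 2029 is outside the daylight-saving period (17 February – 12 November), so Rasium Republic is on standard time, UTC+01:30.
21:00 Rasium Republic − 1h30m = 19:30 UTC.
1 April 2029 is a Sunday, so Sundays fall on 1, 8, 15, 22, 29; the last is April 29.
1 November 2029 is a Thursday, so the first Monday is November 5 and the third is November 19.
At the standard offset (UTC−06:30), 19:30 UTC − 6h30m = 13:00 Fenion standard time.
Daylight saving runs 29 April – 19 November; the standard-time date in Fenion, November 13, 2029, is inside that window, so Fenion is at UTC−05:30.
19:30 UTC − 5h30m = 14:00 Fenion.

14:00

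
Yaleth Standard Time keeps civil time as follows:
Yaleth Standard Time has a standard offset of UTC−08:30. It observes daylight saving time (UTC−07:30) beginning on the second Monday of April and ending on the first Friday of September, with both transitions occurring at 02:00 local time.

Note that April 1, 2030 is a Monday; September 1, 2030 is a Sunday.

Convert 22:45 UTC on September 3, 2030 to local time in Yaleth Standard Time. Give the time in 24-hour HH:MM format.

15:15

1 April 2030 is a Monday, so the first Monday is April 1 and the second is April 8.
1 September 2030 is a Sunday, so the first Friday is September 6.
At the standard offset (UTC−08:30), 22:45 UTC − 8h30m = 14:15 Yaleth Standard Time standard time.
The standard-time date in Yaleth Standard Time, September 3, 2030, lies within the daylight-saving period (8 April – 6 September), so Yaleth Standard Time is on daylight time, UTC−07:30.
22:45 UTC − 7h30m = 15:15 local.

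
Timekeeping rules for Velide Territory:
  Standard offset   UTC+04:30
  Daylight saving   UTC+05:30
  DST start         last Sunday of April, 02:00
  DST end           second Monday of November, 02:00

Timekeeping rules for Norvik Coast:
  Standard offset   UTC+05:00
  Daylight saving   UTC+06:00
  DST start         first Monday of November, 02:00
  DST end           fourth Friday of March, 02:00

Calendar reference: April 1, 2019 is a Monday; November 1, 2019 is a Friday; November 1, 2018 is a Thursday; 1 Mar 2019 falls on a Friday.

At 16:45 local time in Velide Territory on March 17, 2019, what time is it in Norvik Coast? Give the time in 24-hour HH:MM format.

18:15

1 April 2019 is a Monday, so Sundays fall on 7, 14, 21, 28; the last is April 28.
1 November 2019 is a Friday, so the first Monday is November 4 and the second is November 11.
March 17, 2019 is outside the daylight-saving period (28 April – 11 November), so Velide Territory is on standard time, UTC+04:30.
16:45 Velide Territory − 4h30m = 12:15 UTC.
1 November 2018 is a Thursday, so the first Monday is November 5.
1 March 2019 is a Friday, so the first Friday is March 1 and the fourth is March 22.
At the standard offset (UTC+05:00), 12:15 UTC + 5h = 17:15 Norvik Coast standard time.
The standard-time date in Norvik Coast, March 17, 2019, lies within the daylight-saving period (5 November 2018 – 22 March 2019), so Norvik Coast is on daylight time, UTC+06:00.
12:15 UTC + 6h = 18:15 Norvik Coast.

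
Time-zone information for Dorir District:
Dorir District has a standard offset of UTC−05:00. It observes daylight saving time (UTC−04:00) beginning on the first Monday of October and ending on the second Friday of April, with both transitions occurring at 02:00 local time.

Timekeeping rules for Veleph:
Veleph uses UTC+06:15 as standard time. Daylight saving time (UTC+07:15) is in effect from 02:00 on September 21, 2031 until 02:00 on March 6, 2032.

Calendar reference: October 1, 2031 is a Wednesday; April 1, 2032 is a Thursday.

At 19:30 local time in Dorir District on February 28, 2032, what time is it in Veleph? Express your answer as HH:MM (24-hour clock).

1 October 2031 is a Wednesday, so the first Monday is October 6.
1 April 2032 is a Thursday, so the first Friday is April 2 and the second is April 9.
Daylight saving runs 6 October 2031 – 9 April 2032; February 28, 2032 is inside that window, so Dorir District is at UTC−04:00.
19:30 Dorir District + 4h = 23:30 UTC.
At the standard offset (UTC+06:15), 23:30 UTC + 6h15m = 05:45 Veleph standard time (rolling into the next day, 29 February 2032).
The standard-time date in Veleph, February 29, 2032, falls between 21 September 2031 and 6 March 2032, so daylight saving is in effect and Veleph is at UTC+07:15.
23:30 UTC + 7h15m = 06:45 Veleph (rolling into the next day, 29 February 2032).

06:45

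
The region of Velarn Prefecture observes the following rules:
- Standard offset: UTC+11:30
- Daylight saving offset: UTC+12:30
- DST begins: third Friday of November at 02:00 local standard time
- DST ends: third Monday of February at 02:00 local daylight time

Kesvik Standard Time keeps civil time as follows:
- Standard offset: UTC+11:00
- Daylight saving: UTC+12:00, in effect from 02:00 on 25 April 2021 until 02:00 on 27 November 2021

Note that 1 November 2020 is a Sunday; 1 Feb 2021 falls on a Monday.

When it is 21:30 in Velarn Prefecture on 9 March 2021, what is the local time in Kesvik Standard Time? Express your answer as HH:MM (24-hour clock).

1 November 2020 is a Sunday, so the first Friday is November 6 and the third is November 20.
1 February 2021 is a Monday, so the first Monday is February 1 and the third is February 15.
Daylight saving runs 20 November 2020 – 15 February 2021; 9 March 2021 is outside that window, so Velarn Prefecture is on standard time at UTC+11:30.
21:30 Velarn Prefecture − 11h30m = 10:00 UTC.
At the standard offset (UTC+11:00), 10:00 UTC + 11h = 21:00 Kesvik Standard Time standard time.
The standard-time date in Kesvik Standard Time, 9 March 2021, does not fall between 25 April and 27 November, so daylight saving is not in effect and Kesvik Standard Time is at UTC+11:00.
10:00 UTC + 11h = 21:00 Kesvik Standard Time.

21:00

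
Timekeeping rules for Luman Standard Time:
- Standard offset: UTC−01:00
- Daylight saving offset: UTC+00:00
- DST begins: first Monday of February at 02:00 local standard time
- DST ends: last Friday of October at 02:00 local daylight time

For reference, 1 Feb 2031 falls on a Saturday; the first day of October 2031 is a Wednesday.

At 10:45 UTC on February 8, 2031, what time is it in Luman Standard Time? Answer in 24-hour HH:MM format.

1 February 2031 is a Saturday, so the first Monday is February 3.
1 October 2031 is a Wednesday, so Fridays fall on 3, 10, 17, 24, 31; the last is October 31.
At the standard offset (UTC−01:00), 10:45 UTC − 1h = 09:45 Luman Standard Time standard time.
Daylight saving runs 3 February – 31 October; the standard-time date in Luman Standard Time, February 8, 2031, is inside that window, so Luman Standard Time is at UTC+00:00.
10:45 UTC + 0h = 10:45 local.

10:45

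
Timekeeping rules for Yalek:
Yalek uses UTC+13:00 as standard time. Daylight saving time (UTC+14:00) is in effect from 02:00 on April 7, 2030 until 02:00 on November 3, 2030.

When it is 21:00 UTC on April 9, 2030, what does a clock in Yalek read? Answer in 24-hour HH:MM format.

At the standard offset (UTC+13:00), 21:00 UTC + 13h = 10:00 Yalek standard time (rolling into the next day, 10 April 2030).
The standard-time date in Yalek, April 10, 2030, lies within the daylight-saving period (7 April – 3 November), so Yalek is on daylight time, UTC+14:00.
21:00 UTC + 14h = 11:00 local (rolling into the next day, 10 April 2030).

11:00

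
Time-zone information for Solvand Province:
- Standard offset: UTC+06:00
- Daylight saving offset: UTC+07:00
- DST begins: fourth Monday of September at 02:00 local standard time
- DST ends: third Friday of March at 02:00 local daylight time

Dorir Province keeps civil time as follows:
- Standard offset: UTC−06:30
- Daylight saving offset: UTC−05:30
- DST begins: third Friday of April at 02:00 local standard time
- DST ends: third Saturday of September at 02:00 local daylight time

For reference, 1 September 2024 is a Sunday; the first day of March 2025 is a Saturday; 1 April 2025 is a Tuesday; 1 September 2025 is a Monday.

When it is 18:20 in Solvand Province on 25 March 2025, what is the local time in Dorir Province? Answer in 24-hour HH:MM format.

1 September 2024 is a Sunday, so the first Monday is September 2 and the fourth is September 23.
1 March 2025 is a Saturday, so the first Friday is March 7 and the third is March 21.
25 March 2025 is outside the daylight-saving period (23 September 2024 – 21 March 2025), so Solvand Province is on standard time, UTC+06:00.
18:20 Solvand Province − 6h = 12:20 UTC.
1 April 2025 is a Tuesday, so the first Friday is April 4 and the third is April 18.
1 September 2025 is a Monday, so the first Saturday is September 6 and the third is September 20.
At the standard offset (UTC−06:30), 12:20 UTC − 6h30m = 05:50 Dorir Province standard time.
The standard-time date in Dorir Province, 25 March 2025, is outside the daylight-saving period (18 April – 20 September), so Dorir Province is on standard time, UTC−06:30.
12:20 UTC − 6h30m = 05:50 Dorir Province.

05:50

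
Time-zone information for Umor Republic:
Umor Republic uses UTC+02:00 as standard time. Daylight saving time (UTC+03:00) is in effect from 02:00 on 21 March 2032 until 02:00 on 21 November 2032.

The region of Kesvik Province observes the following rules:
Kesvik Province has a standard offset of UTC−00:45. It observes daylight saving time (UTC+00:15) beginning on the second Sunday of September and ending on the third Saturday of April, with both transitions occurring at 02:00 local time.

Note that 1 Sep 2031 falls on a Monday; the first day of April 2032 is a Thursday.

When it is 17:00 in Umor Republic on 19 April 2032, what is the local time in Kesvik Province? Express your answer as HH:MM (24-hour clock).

19 April 2032 falls between 21 March and 21 November, so daylight saving is in effect and Umor Republic is at UTC+03:00.
17:00 Umor Republic − 3h = 14:00 UTC.
1 September 2031 is a Monday, so the first Sunday is September 7 and the second is September 14.
1 April 2032 is a Thursday, so the first Saturday is April 3 and the third is April 17.
At the standard offset (UTC−00:45), 14:00 UTC − 0h45m = 13:15 Kesvik Province standard time.
Daylight saving runs 14 September 2031 – 17 April 2032; the standard-time date in Kesvik Province, 19 April 2032, is outside that window, so Kesvik Province is on standard time at UTC−00:45.
14:00 UTC − 0h45m = 13:15 Kesvik Province.

13:15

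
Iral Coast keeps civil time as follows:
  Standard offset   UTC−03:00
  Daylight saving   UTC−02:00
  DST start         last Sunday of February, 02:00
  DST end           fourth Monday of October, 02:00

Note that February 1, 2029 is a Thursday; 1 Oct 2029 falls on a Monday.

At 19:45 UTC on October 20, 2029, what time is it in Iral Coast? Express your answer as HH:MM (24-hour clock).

17:45

1 February 2029 is a Thursday, so Sundays fall on 4, 11, 18, 25; the last is February 25.
1 October 2029 is a Monday, so the first Monday is October 1 and the fourth is October 22.
At the standard offset (UTC−03:00), 19:45 UTC − 3h = 16:45 Iral Coast standard time.
Daylight saving runs 25 February – 22 October; the standard-time date in Iral Coast, October 20, 2029, is inside that window, so Iral Coast is at UTC−02:00.
19:45 UTC − 2h = 17:45 local.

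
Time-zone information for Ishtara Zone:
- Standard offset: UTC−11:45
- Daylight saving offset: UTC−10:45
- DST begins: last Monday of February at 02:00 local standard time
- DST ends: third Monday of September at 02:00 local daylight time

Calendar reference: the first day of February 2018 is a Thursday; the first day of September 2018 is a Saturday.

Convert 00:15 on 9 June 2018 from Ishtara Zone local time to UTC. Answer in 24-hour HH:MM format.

11:00

1 February 2018 is a Thursday, so Mondays fall on 5, 12, 19, 26; the last is February 26.
1 September 2018 is a Saturday, so the first Monday is September 3 and the third is September 17.
9 June 2018 lies within the daylight-saving period (26 February – 17 September), so Ishtara Zone is on daylight time, UTC−10:45.
00:15 local + 10h45m = 11:00 UTC.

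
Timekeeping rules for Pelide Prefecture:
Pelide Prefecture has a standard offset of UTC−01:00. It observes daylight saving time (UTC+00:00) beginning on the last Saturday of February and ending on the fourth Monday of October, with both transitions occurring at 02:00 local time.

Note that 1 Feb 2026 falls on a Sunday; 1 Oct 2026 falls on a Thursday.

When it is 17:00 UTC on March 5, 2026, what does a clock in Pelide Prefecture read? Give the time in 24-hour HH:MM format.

17:00

1 February 2026 is a Sunday, so Saturdays fall on 7, 14, 21, 28; the last is February 28.
1 October 2026 is a Thursday, so the first Monday is October 5 and the fourth is October 26.
At the standard offset (UTC−01:00), 17:00 UTC − 1h = 16:00 Pelide Prefecture standard time.
Daylight saving runs 28 February – 26 October; the standard-time date in Pelide Prefecture, March 5, 2026, is inside that window, so Pelide Prefecture is at UTC+00:00.
17:00 UTC + 0h = 17:00 local.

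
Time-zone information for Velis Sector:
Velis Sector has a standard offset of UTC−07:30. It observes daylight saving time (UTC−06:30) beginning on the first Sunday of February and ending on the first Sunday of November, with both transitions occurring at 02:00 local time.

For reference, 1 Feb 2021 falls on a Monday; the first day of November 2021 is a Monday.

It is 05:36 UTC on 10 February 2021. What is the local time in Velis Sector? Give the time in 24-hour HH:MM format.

23:06

1 February 2021 is a Monday, so the first Sunday is February 7.
1 November 2021 is a Monday, so the first Sunday is November 7.
At the standard offset (UTC−07:30), 05:36 UTC − 7h30m = 22:06 Velis Sector standard time (rolling into the previous day, 9 February 2021).
The standard-time date in Velis Sector, 9 February 2021, falls between 7 February and 7 November, so daylight saving is in effect and Velis Sector is at UTC−06:30.
05:36 UTC − 6h30m = 23:06 local (rolling into the previous day, 9 February 2021).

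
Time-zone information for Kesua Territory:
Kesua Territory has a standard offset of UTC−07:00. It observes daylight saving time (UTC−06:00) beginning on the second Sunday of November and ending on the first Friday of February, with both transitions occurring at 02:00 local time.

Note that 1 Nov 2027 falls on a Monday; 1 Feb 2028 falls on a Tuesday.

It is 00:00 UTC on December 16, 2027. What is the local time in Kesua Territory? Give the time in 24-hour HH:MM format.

1 November 2027 is a Monday, so the first Sunday is November 7 and the second is November 14.
1 February 2028 is a Tuesday, so the first Friday is February 4.
At the standard offset (UTC−07:00), 00:00 UTC − 7h = 17:00 Kesua Territory standard time (rolling into the previous day, 15 December 2027).
Daylight saving runs 14 November 2027 – 4 February 2028; the standard-time date in Kesua Territory, December 15, 2027, is inside that window, so Kesua Territory is at UTC−06:00.
00:00 UTC − 6h = 18:00 local (rolling into the previous day, 15 December 2027).

18:00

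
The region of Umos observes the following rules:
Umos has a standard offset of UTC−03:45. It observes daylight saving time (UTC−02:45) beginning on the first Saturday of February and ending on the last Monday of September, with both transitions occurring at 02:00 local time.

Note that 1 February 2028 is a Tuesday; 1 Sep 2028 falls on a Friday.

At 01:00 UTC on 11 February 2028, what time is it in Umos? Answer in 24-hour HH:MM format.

22:15

1 February 2028 is a Tuesday, so the first Saturday is February 5.
1 September 2028 is a Friday, so Mondays fall on 4, 11, 18, 25; the last is September 25.
At the standard offset (UTC−03:45), 01:00 UTC − 3h45m = 21:15 Umos standard time (rolling into the previous day, 10 February 2028).
Daylight saving runs 5 February – 25 September; the standard-time date in Umos, 10 February 2028, is inside that window, so Umos is at UTC−02:45.
01:00 UTC − 2h45m = 22:15 local (rolling into the previous day, 10 February 2028).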